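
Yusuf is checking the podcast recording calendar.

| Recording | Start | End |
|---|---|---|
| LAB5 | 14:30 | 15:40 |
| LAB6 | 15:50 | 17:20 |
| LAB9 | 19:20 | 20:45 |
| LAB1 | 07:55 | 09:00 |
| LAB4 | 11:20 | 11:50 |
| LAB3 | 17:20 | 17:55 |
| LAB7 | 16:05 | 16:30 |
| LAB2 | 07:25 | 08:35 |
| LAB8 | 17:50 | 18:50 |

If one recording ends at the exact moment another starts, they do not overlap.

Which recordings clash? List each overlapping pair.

LAB1 & LAB2, LAB3 & LAB8, LAB6 & LAB7

Sorted by start: LAB2, LAB1, LAB4, LAB5, LAB6, LAB7, LAB3, LAB8, LAB9.
LAB1 starts before LAB2 ends → LAB2 and LAB1 overlap.
LAB4 starts after LAB2 ends, so LAB2 has no further overlaps.
LAB4 starts after LAB1 ends, so LAB1 has no further overlaps.
LAB5 starts after LAB4 ends, so LAB4 has no further overlaps.
LAB6 starts after LAB5 ends, so LAB5 has no further overlaps.
LAB7 starts before LAB6 ends → LAB6 and LAB7 overlap.
LAB3 starts exactly when LAB6 ends (back-to-back, no overlap), so LAB6 has no further overlaps.
LAB3 starts after LAB7 ends, so LAB7 has no further overlaps.
LAB8 starts before LAB3 ends → LAB3 and LAB8 overlap.
LAB9 starts after LAB3 ends.
LAB9 starts after LAB8 ends.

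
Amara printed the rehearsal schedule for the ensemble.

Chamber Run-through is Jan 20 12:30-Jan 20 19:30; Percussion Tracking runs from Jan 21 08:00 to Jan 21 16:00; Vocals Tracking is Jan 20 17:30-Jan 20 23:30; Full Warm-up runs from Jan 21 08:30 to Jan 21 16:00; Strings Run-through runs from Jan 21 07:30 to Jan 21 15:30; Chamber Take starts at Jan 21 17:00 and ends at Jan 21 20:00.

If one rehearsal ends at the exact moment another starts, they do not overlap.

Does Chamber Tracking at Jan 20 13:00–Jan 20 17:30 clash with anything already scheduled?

Chamber Run-through: starts Jan 20 12:30 before Chamber Tracking ends Jan 20 17:30, and ends Jan 20 19:30 after Chamber Tracking starts Jan 20 13:00 → overlap.
Vocals Tracking: starts Jan 20 17:30 at or after Chamber Tracking ends Jan 20 17:30 → clear.
Strings Run-through: starts Jan 21 07:30 at or after Chamber Tracking ends Jan 20 17:30 → clear.
Percussion Tracking: starts Jan 21 08:00 at or after Chamber Tracking ends Jan 20 17:30 → clear.
Full Warm-up: starts Jan 21 08:30 at or after Chamber Tracking ends Jan 20 17:30 → clear.
Chamber Take: starts Jan 21 17:00 at or after Chamber Tracking ends Jan 20 17:30 → clear.
Chamber Tracking overlaps Chamber Run-through.

Yes — it overlaps Chamber Run-through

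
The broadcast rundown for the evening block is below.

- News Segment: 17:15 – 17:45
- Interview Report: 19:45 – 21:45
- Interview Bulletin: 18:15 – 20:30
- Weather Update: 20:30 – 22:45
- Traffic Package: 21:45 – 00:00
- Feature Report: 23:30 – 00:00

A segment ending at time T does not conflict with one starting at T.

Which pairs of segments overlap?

Feature Report & Traffic Package, Interview Bulletin & Interview Report, Interview Report & Weather Update, Traffic Package & Weather Update

Sorted by start: News Segment, Interview Bulletin, Interview Report, Weather Update, Traffic Package, Feature Report.
Interview Bulletin starts after News Segment ends; News Segment is clear from here.
Interview Report starts before Interview Bulletin ends → Interview Bulletin and Interview Report overlap.
Weather Update starts exactly when Interview Bulletin ends (back-to-back, no overlap); Interview Bulletin is clear from here.
Weather Update starts before Interview Report ends → Interview Report and Weather Update overlap.
Traffic Package starts exactly when Interview Report ends (back-to-back, no overlap); Interview Report is clear from here.
Traffic Package starts before Weather Update ends → Weather Update and Traffic Package overlap.
Feature Report starts after Weather Update ends.
Feature Report starts before Traffic Package ends → Traffic Package and Feature Report overlap.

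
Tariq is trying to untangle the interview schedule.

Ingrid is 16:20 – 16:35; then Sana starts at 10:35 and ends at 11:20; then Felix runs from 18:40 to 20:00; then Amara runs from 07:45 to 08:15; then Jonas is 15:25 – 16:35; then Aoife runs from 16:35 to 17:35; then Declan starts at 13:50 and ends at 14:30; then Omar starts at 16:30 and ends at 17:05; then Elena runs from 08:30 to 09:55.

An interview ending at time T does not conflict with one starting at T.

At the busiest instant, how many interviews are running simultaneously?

Sort all start/end points and keep a running count:
07:45 start Amara → 1
08:15 end Amara → 0
08:30 start Elena → 1
09:55 end Elena → 0
10:35 start Sana → 1
11:20 end Sana → 0
13:50 start Declan → 1
14:30 end Declan → 0
15:25 start Jonas → 1
16:20 start Ingrid → 2
16:30 start Omar → 3
16:35 end Ingrid → 2
16:35 end Jonas → 1
16:35 start Aoife → 2
17:05 end Omar → 1
17:35 end Aoife → 0
18:40 start Felix → 1
20:00 end Felix → 0
Peak is 3, at 16:30 (Ingrid, Jonas, Omar).

3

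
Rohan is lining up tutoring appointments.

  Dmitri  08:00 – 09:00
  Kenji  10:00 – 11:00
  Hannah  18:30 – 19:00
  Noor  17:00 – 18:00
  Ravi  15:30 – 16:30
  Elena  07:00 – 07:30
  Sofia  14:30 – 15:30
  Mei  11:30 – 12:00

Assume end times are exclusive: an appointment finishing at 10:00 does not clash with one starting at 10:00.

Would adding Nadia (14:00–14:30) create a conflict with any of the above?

Elena: ends 07:30 at or before Nadia starts 14:00 → clear.
Dmitri: ends 09:00 at or before Nadia starts 14:00 → clear.
Kenji: ends 11:00 at or before Nadia starts 14:00 → clear.
Mei: ends 12:00 at or before Nadia starts 14:00 → clear.
Sofia: starts 14:30 at or after Nadia ends 14:30 → clear.
Ravi: starts 15:30 at or after Nadia ends 14:30 → clear.
Noor: starts 17:00 at or after Nadia ends 14:30 → clear.
Hannah: starts 18:30 at or after Nadia ends 14:30 → clear.

No — it doesn't clash with anything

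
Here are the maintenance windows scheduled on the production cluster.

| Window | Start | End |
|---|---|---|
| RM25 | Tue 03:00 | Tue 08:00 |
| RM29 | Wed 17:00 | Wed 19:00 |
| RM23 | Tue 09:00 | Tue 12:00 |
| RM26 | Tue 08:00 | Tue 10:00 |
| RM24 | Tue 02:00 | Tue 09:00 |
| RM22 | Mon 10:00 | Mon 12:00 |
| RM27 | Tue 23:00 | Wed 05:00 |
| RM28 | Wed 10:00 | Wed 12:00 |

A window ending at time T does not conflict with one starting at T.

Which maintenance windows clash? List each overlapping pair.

Two intervals overlap when each starts before the other ends.
Sorted by start: RM22, RM24, RM25, RM26, RM23, RM27, RM28, RM29.
RM24 starts after RM22 ends, so RM22 has no further overlaps.
RM25 starts before RM24 ends → RM24 and RM25 overlap.
RM26 starts before RM24 ends → RM24 and RM26 overlap.
RM23 starts exactly when RM24 ends (back-to-back, no overlap), so RM24 has no further overlaps.
RM26 starts exactly when RM25 ends (back-to-back, no overlap), so RM25 has no further overlaps.
RM23 starts before RM26 ends → RM26 and RM23 overlap.
RM27 starts after RM26 ends, so RM26 has no further overlaps.
RM27 starts after RM23 ends, so RM23 has no further overlaps.
RM28 starts after RM27 ends, so RM27 has no further overlaps.
RM29 starts after RM28 ends.

RM23 & RM26, RM24 & RM25, RM24 & RM26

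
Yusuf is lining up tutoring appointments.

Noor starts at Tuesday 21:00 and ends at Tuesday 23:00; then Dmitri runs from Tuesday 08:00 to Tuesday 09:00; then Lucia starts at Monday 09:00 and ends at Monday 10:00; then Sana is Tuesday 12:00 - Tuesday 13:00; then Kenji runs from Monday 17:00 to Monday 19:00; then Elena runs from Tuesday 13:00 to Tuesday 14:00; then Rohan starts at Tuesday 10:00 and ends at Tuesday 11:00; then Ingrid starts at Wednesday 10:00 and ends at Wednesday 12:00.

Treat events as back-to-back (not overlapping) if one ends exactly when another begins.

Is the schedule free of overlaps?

Sorted by start: Lucia, Kenji, Dmitri, Rohan, Sana, Elena, Noor, Ingrid.
Kenji starts after Lucia ends, so nothing later overlaps Lucia either.
Dmitri starts after Kenji ends, so nothing later overlaps Kenji either.
Rohan starts after Dmitri ends, so nothing later overlaps Dmitri either.
Sana starts after Rohan ends, so nothing later overlaps Rohan either.
Elena starts exactly when Sana ends (back-to-back, no overlap), so nothing later overlaps Sana either.
Noor starts after Elena ends, so nothing later overlaps Elena either.
Ingrid starts after Noor ends.
Every pair is clear; the schedule has no overlaps.

Yes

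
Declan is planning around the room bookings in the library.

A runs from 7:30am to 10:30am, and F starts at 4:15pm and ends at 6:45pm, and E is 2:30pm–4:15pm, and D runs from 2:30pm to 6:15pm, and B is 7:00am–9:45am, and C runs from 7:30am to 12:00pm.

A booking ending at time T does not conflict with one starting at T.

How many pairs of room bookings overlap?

5

Sorted by start: B, A, C, D, E, F.
A starts before B ends → B and A overlap.
C starts before B ends → B and C overlap.
D starts after B ends; B is clear from here.
C starts before A ends → A and C overlap.
D starts after A ends; A is clear from here.
D starts after C ends; C is clear from here.
E starts before D ends → D and E overlap.
F starts before D ends → D and F overlap.
F starts exactly when E ends (back-to-back, no overlap).
Overlapping pairs: A & B, A & C, B & C, D & E, D & F — 5 in total.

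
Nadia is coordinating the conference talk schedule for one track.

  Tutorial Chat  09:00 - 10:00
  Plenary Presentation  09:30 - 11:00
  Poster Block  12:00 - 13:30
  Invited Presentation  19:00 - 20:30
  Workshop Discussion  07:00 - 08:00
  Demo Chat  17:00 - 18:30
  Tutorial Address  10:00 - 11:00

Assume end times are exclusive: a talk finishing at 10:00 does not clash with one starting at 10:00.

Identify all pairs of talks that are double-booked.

Two intervals overlap when each starts before the other ends.
Sorted by start: Workshop Discussion, Tutorial Chat, Plenary Presentation, Tutorial Address, Poster Block, Demo Chat, Invited Presentation.
Tutorial Chat starts after Workshop Discussion ends, so nothing later overlaps Workshop Discussion either.
Plenary Presentation starts before Tutorial Chat ends → Tutorial Chat and Plenary Presentation overlap.
Tutorial Address starts exactly when Tutorial Chat ends (back-to-back, no overlap), so nothing later overlaps Tutorial Chat either.
Tutorial Address starts before Plenary Presentation ends → Plenary Presentation and Tutorial Address overlap.
Poster Block starts after Plenary Presentation ends, so nothing later overlaps Plenary Presentation either.
Poster Block starts after Tutorial Address ends, so nothing later overlaps Tutorial Address either.
Demo Chat starts after Poster Block ends, so nothing later overlaps Poster Block either.
Invited Presentation starts after Demo Chat ends.

Plenary Presentation & Tutorial Address, Plenary Presentation & Tutorial Chat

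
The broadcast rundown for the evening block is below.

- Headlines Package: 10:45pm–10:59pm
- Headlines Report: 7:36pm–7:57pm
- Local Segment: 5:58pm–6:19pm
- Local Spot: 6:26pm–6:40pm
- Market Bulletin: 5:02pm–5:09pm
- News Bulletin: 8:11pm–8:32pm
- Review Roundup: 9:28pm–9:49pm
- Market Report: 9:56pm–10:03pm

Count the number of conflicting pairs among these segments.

0

Two intervals overlap when each starts before the other ends.
Sorted by start: Market Bulletin, Local Segment, Local Spot, Headlines Report, News Bulletin, Review Roundup, Market Report, Headlines Package.
Local Segment starts after Market Bulletin ends; Market Bulletin is clear from here.
Local Spot starts after Local Segment ends; Local Segment is clear from here.
Headlines Report starts after Local Spot ends; Local Spot is clear from here.
News Bulletin starts after Headlines Report ends; Headlines Report is clear from here.
Review Roundup starts after News Bulletin ends; News Bulletin is clear from here.
Market Report starts after Review Roundup ends; Review Roundup is clear from here.
Headlines Package starts after Market Report ends.
No pair overlaps.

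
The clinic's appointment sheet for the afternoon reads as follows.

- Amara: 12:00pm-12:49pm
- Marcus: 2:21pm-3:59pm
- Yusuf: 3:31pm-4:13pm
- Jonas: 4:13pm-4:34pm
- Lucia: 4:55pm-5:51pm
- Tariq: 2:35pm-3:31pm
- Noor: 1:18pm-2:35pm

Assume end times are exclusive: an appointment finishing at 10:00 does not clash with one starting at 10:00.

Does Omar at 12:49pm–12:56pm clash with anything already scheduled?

Amara: ends 12:49pm at or before Omar starts 12:49pm → clear.
Noor: starts 1:18pm at or after Omar ends 12:56pm → clear.
Marcus: starts 2:21pm at or after Omar ends 12:56pm → clear.
Tariq: starts 2:35pm at or after Omar ends 12:56pm → clear.
Yusuf: starts 3:31pm at or after Omar ends 12:56pm → clear.
Jonas: starts 4:13pm at or after Omar ends 12:56pm → clear.
Lucia: starts 4:55pm at or after Omar ends 12:56pm → clear.

No — it doesn't clash with anything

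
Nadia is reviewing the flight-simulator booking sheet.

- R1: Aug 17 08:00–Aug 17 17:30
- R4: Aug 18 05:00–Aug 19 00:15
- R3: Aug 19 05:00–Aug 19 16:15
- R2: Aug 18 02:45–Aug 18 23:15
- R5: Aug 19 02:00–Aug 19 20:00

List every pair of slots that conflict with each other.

R2 & R4, R3 & R5

Sorted by start: R1, R2, R4, R5, R3.
R2 starts after R1 ends, so nothing later overlaps R1 either.
R4 starts before R2 ends → R2 and R4 overlap.
R5 starts after R2 ends, so nothing later overlaps R2 either.
R5 starts after R4 ends, so nothing later overlaps R4 either.
R3 starts before R5 ends → R5 and R3 overlap.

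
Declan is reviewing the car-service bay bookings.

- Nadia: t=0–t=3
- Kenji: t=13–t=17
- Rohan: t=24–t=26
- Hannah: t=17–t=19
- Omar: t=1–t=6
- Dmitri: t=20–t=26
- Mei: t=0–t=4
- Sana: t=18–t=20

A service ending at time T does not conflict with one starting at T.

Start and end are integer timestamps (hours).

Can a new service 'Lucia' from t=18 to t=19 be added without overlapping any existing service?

Nadia: ends t=3 at or before Lucia starts t=18 → clear.
Mei: ends t=4 at or before Lucia starts t=18 → clear.
Omar: ends t=6 at or before Lucia starts t=18 → clear.
Kenji: ends t=17 at or before Lucia starts t=18 → clear.
Hannah: starts t=17 before Lucia ends t=19, and ends t=19 after Lucia starts t=18 → overlap.
Sana: starts t=18 before Lucia ends t=19, and ends t=20 after Lucia starts t=18 → overlap.
Dmitri: starts t=20 at or after Lucia ends t=19 → clear.
Rohan: starts t=24 at or after Lucia ends t=19 → clear.
Lucia overlaps Sana, Hannah.

No — it overlaps Hannah, Sana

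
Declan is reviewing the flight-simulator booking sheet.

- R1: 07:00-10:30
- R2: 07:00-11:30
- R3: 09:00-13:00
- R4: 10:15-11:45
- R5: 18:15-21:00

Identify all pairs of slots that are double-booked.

R1 & R2, R1 & R3, R1 & R4, R2 & R3, R2 & R4, R3 & R4

Sorted by start: R1, R2, R3, R4, R5.
R2 starts before R1 ends → R1 and R2 overlap.
R3 starts before R1 ends → R1 and R3 overlap.
R4 starts before R1 ends → R1 and R4 overlap.
R5 starts after R1 ends.
R3 starts before R2 ends → R2 and R3 overlap.
R4 starts before R2 ends → R2 and R4 overlap.
R5 starts after R2 ends.
R4 starts before R3 ends → R3 and R4 overlap.
R5 starts after R3 ends.
R5 starts after R4 ends.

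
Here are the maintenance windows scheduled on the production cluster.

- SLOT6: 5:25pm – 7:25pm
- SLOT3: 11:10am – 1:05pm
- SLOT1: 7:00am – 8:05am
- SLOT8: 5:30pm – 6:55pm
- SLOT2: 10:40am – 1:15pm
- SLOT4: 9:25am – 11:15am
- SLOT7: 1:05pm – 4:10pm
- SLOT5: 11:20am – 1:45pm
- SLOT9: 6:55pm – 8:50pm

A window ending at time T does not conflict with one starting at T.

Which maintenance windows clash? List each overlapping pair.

SLOT2 & SLOT3, SLOT2 & SLOT4, SLOT2 & SLOT5, SLOT2 & SLOT7, SLOT3 & SLOT4, SLOT3 & SLOT5, SLOT5 & SLOT7, SLOT6 & SLOT8, SLOT6 & SLOT9

Two intervals overlap when each starts before the other ends.
Sorted by start: SLOT1, SLOT4, SLOT2, SLOT3, SLOT5, SLOT7, SLOT6, SLOT8, SLOT9.
SLOT4 starts after SLOT1 ends, so SLOT1 has no further overlaps.
SLOT2 starts before SLOT4 ends → SLOT4 and SLOT2 overlap.
SLOT3 starts before SLOT4 ends → SLOT4 and SLOT3 overlap.
SLOT5 starts after SLOT4 ends, so SLOT4 has no further overlaps.
SLOT3 starts before SLOT2 ends → SLOT2 and SLOT3 overlap.
SLOT5 starts before SLOT2 ends → SLOT2 and SLOT5 overlap.
SLOT7 starts before SLOT2 ends → SLOT2 and SLOT7 overlap.
SLOT6 starts after SLOT2 ends, so SLOT2 has no further overlaps.
SLOT5 starts before SLOT3 ends → SLOT3 and SLOT5 overlap.
SLOT7 starts exactly when SLOT3 ends (back-to-back, no overlap), so SLOT3 has no further overlaps.
SLOT7 starts before SLOT5 ends → SLOT5 and SLOT7 overlap.
SLOT6 starts after SLOT5 ends, so SLOT5 has no further overlaps.
SLOT6 starts after SLOT7 ends, so SLOT7 has no further overlaps.
SLOT8 starts before SLOT6 ends → SLOT6 and SLOT8 overlap.
SLOT9 starts before SLOT6 ends → SLOT6 and SLOT9 overlap.
SLOT9 starts exactly when SLOT8 ends (back-to-back, no overlap).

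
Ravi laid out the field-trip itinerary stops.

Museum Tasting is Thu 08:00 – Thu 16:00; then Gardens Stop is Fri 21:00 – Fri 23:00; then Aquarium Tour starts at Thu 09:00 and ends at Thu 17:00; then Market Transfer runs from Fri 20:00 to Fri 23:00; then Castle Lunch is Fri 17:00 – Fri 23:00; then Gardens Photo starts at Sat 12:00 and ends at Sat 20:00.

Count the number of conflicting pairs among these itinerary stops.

4

Two intervals overlap when each starts before the other ends.
Sorted by start: Museum Tasting, Aquarium Tour, Castle Lunch, Market Transfer, Gardens Stop, Gardens Photo.
Aquarium Tour starts before Museum Tasting ends → Museum Tasting and Aquarium Tour overlap.
Castle Lunch starts after Museum Tasting ends, so Museum Tasting has no further overlaps.
Castle Lunch starts after Aquarium Tour ends, so Aquarium Tour has no further overlaps.
Market Transfer starts before Castle Lunch ends → Castle Lunch and Market Transfer overlap.
Gardens Stop starts before Castle Lunch ends → Castle Lunch and Gardens Stop overlap.
Gardens Photo starts after Castle Lunch ends.
Gardens Stop starts before Market Transfer ends → Market Transfer and Gardens Stop overlap.
Gardens Photo starts after Market Transfer ends.
Gardens Photo starts after Gardens Stop ends.
Overlapping pairs: Aquarium Tour & Museum Tasting, Castle Lunch & Gardens Stop, Castle Lunch & Market Transfer, Gardens Stop & Market Transfer — 4 in total.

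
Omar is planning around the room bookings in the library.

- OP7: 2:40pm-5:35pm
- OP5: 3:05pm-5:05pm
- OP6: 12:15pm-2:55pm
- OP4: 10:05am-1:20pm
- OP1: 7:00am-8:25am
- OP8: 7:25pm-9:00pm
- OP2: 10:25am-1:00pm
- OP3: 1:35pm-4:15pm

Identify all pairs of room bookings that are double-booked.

Two intervals overlap when each starts before the other ends.
Sorted by start: OP1, OP4, OP2, OP6, OP3, OP7, OP5, OP8.
OP4 starts after OP1 ends, so nothing later overlaps OP1 either.
OP2 starts before OP4 ends → OP4 and OP2 overlap.
OP6 starts before OP4 ends → OP4 and OP6 overlap.
OP3 starts after OP4 ends, so nothing later overlaps OP4 either.
OP6 starts before OP2 ends → OP2 and OP6 overlap.
OP3 starts after OP2 ends, so nothing later overlaps OP2 either.
OP3 starts before OP6 ends → OP6 and OP3 overlap.
OP7 starts before OP6 ends → OP6 and OP7 overlap.
OP5 starts after OP6 ends, so nothing later overlaps OP6 either.
OP7 starts before OP3 ends → OP3 and OP7 overlap.
OP5 starts before OP3 ends → OP3 and OP5 overlap.
OP8 starts after OP3 ends.
OP5 starts before OP7 ends → OP7 and OP5 overlap.
OP8 starts after OP7 ends.
OP8 starts after OP5 ends.

OP2 & OP4, OP2 & OP6, OP3 & OP5, OP3 & OP6, OP3 & OP7, OP4 & OP6, OP5 & OP7, OP6 & OP7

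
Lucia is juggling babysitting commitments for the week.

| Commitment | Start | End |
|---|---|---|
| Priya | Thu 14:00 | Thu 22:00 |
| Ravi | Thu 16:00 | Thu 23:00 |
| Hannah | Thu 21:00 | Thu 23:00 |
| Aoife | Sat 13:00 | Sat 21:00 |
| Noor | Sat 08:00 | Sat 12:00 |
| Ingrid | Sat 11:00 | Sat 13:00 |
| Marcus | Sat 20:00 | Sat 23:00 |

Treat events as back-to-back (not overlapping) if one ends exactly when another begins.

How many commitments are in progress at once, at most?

Sort all start/end points and keep a running count:
Thu 14:00 start Priya → 1
Thu 16:00 start Ravi → 2
Thu 21:00 start Hannah → 3
Thu 22:00 end Priya → 2
Thu 23:00 end Hannah → 1
Thu 23:00 end Ravi → 0
Sat 08:00 start Noor → 1
Sat 11:00 start Ingrid → 2
Sat 12:00 end Noor → 1
Sat 13:00 end Ingrid → 0
Sat 13:00 start Aoife → 1
Sat 20:00 start Marcus → 2
Sat 21:00 end Aoife → 1
Sat 23:00 end Marcus → 0
Peak is 3, at Thu 21:00 (Hannah, Priya, Ravi).

3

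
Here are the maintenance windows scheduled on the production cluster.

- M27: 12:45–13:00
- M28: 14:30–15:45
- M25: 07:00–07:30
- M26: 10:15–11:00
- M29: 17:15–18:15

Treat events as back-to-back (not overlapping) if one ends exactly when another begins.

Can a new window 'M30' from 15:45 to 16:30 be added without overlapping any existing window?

Yes — the slot is free

M25: ends 07:30 at or before M30 starts 15:45 → clear.
M26: ends 11:00 at or before M30 starts 15:45 → clear.
M27: ends 13:00 at or before M30 starts 15:45 → clear.
M28: ends 15:45 at or before M30 starts 15:45 → clear.
M29: starts 17:15 at or after M30 ends 16:30 → clear.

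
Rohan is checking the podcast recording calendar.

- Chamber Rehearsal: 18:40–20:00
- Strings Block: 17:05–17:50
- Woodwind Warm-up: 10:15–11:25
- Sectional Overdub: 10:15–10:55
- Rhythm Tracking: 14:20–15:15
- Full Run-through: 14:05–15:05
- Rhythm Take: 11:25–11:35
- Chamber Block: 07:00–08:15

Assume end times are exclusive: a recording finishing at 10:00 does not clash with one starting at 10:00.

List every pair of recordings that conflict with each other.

Sorted by start: Chamber Block, Woodwind Warm-up, Sectional Overdub, Rhythm Take, Full Run-through, Rhythm Tracking, Strings Block, Chamber Rehearsal.
Woodwind Warm-up starts after Chamber Block ends; Chamber Block is clear from here.
Sectional Overdub starts before Woodwind Warm-up ends → Woodwind Warm-up and Sectional Overdub overlap.
Rhythm Take starts exactly when Woodwind Warm-up ends (back-to-back, no overlap); Woodwind Warm-up is clear from here.
Rhythm Take starts after Sectional Overdub ends; Sectional Overdub is clear from here.
Full Run-through starts after Rhythm Take ends; Rhythm Take is clear from here.
Rhythm Tracking starts before Full Run-through ends → Full Run-through and Rhythm Tracking overlap.
Strings Block starts after Full Run-through ends; Full Run-through is clear from here.
Strings Block starts after Rhythm Tracking ends; Rhythm Tracking is clear from here.
Chamber Rehearsal starts after Strings Block ends.

Full Run-through & Rhythm Tracking, Sectional Overdub & Woodwind Warm-up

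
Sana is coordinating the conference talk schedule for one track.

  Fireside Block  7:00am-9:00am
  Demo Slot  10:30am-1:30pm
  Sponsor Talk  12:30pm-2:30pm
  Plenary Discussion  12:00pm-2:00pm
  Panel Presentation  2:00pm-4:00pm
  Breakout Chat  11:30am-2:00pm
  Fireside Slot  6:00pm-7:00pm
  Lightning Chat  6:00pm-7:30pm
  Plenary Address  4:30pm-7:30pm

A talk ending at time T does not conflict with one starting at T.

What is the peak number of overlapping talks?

4

Walk through starts and ends in time order (an end at T is processed before a start at T):
7:00am start Fireside Block → 1
9:00am end Fireside Block → 0
10:30am start Demo Slot → 1
11:30am start Breakout Chat → 2
12:00pm start Plenary Discussion → 3
12:30pm start Sponsor Talk → 4
1:30pm end Demo Slot → 3
2:00pm end Breakout Chat → 2
2:00pm end Plenary Discussion → 1
2:00pm start Panel Presentation → 2
2:30pm end Sponsor Talk → 1
4:00pm end Panel Presentation → 0
4:30pm start Plenary Address → 1
6:00pm start Fireside Slot → 2
6:00pm start Lightning Chat → 3
7:00pm end Fireside Slot → 2
7:30pm end Lightning Chat → 1
7:30pm end Plenary Address → 0
Peak is 4, at 12:30pm (Breakout Chat, Demo Slot, Plenary Discussion, Sponsor Talk).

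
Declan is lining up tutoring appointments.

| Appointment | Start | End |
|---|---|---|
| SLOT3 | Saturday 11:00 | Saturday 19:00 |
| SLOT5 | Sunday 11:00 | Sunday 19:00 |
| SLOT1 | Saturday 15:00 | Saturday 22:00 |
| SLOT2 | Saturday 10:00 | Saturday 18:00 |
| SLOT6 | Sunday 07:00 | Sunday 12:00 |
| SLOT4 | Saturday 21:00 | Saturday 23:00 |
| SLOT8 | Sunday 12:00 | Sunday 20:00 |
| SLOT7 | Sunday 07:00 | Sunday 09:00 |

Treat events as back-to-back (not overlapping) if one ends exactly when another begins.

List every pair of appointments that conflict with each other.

SLOT1 & SLOT2, SLOT1 & SLOT3, SLOT1 & SLOT4, SLOT2 & SLOT3, SLOT5 & SLOT6, SLOT5 & SLOT8, SLOT6 & SLOT7

Sorted by start: SLOT2, SLOT3, SLOT1, SLOT4, SLOT6, SLOT7, SLOT5, SLOT8.
SLOT3 starts before SLOT2 ends → SLOT2 and SLOT3 overlap.
SLOT1 starts before SLOT2 ends → SLOT2 and SLOT1 overlap.
SLOT4 starts after SLOT2 ends — done with SLOT2.
SLOT1 starts before SLOT3 ends → SLOT3 and SLOT1 overlap.
SLOT4 starts after SLOT3 ends — done with SLOT3.
SLOT4 starts before SLOT1 ends → SLOT1 and SLOT4 overlap.
SLOT6 starts after SLOT1 ends — done with SLOT1.
SLOT6 starts after SLOT4 ends — done with SLOT4.
SLOT7 starts before SLOT6 ends → SLOT6 and SLOT7 overlap.
SLOT5 starts before SLOT6 ends → SLOT6 and SLOT5 overlap.
SLOT8 starts exactly when SLOT6 ends (back-to-back, no overlap).
SLOT5 starts after SLOT7 ends — done with SLOT7.
SLOT8 starts before SLOT5 ends → SLOT5 and SLOT8 overlap.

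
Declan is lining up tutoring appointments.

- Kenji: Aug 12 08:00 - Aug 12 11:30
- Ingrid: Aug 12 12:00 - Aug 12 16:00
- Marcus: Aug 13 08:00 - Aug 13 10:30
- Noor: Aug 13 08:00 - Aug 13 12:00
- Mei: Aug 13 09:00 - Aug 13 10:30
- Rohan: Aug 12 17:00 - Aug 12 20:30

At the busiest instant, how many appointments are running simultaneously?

3

Walk through starts and ends in time order (an end at T is processed before a start at T):
Aug 12 08:00 start Kenji → 1
Aug 12 11:30 end Kenji → 0
Aug 12 12:00 start Ingrid → 1
Aug 12 16:00 end Ingrid → 0
Aug 12 17:00 start Rohan → 1
Aug 12 20:30 end Rohan → 0
Aug 13 08:00 start Marcus → 1
Aug 13 08:00 start Noor → 2
Aug 13 09:00 start Mei → 3
Aug 13 10:30 end Marcus → 2
Aug 13 10:30 end Mei → 1
Aug 13 12:00 end Noor → 0
Peak is 3, at Aug 13 09:00 (Marcus, Mei, Noor).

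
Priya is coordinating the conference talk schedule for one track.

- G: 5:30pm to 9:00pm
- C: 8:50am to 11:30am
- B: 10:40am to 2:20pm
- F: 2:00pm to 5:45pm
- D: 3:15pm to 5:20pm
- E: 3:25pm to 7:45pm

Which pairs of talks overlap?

B & C, B & F, D & E, D & F, E & F, E & G, F & G

Check each pair: they overlap iff neither finishes before the other starts.
Sorted by start: C, B, F, D, E, G.
B starts before C ends → C and B overlap.
F starts after C ends, so C has no further overlaps.
F starts before B ends → B and F overlap.
D starts after B ends, so B has no further overlaps.
D starts before F ends → F and D overlap.
E starts before F ends → F and E overlap.
G starts before F ends → F and G overlap.
E starts before D ends → D and E overlap.
G starts after D ends.
G starts before E ends → E and G overlap.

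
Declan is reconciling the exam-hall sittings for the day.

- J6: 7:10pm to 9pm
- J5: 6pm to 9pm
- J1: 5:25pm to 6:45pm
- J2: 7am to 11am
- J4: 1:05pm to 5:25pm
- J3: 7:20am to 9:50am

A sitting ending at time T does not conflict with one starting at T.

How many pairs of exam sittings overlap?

3

Sorted by start: J2, J3, J4, J1, J5, J6.
J3 starts before J2 ends → J2 and J3 overlap.
J4 starts after J2 ends, so nothing later overlaps J2 either.
J4 starts after J3 ends, so nothing later overlaps J3 either.
J1 starts exactly when J4 ends (back-to-back, no overlap), so nothing later overlaps J4 either.
J5 starts before J1 ends → J1 and J5 overlap.
J6 starts after J1 ends.
J6 starts before J5 ends → J5 and J6 overlap.
Overlapping pairs: J1 & J5, J2 & J3, J5 & J6 — 3 in total.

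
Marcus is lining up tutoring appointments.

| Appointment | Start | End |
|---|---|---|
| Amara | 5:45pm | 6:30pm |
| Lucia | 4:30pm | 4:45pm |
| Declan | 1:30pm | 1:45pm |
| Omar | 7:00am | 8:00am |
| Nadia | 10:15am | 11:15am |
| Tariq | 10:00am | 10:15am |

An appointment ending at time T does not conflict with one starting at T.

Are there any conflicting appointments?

Sorted by start: Omar, Tariq, Nadia, Declan, Lucia, Amara.
Tariq starts after Omar ends — done with Omar.
Nadia starts exactly when Tariq ends (back-to-back, no overlap) — done with Tariq.
Declan starts after Nadia ends — done with Nadia.
Lucia starts after Declan ends — done with Declan.
Amara starts after Lucia ends.
Every pair is clear; the schedule has no overlaps.

No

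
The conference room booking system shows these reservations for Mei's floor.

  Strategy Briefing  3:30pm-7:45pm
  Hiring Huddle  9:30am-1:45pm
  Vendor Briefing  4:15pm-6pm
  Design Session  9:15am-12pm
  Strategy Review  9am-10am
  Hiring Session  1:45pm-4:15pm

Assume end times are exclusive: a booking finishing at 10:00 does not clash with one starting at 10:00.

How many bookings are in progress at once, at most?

3

Sort all start/end points and keep a running count:
9am start Strategy Review → 1
9:15am start Design Session → 2
9:30am start Hiring Huddle → 3
10am end Strategy Review → 2
12pm end Design Session → 1
1:45pm end Hiring Huddle → 0
1:45pm start Hiring Session → 1
3:30pm start Strategy Briefing → 2
4:15pm end Hiring Session → 1
4:15pm start Vendor Briefing → 2
6pm end Vendor Briefing → 1
7:45pm end Strategy Briefing → 0
Peak is 3, at 9:30am (Design Session, Hiring Huddle, Strategy Review).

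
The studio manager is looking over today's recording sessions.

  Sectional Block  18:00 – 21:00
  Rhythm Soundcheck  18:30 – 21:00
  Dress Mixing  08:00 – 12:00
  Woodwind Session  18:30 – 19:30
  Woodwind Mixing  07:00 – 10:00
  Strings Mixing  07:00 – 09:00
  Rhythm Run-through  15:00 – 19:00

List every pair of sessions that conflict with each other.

Sorted by start: Woodwind Mixing, Strings Mixing, Dress Mixing, Rhythm Run-through, Sectional Block, Woodwind Session, Rhythm Soundcheck.
Strings Mixing starts before Woodwind Mixing ends → Woodwind Mixing and Strings Mixing overlap.
Dress Mixing starts before Woodwind Mixing ends → Woodwind Mixing and Dress Mixing overlap.
Rhythm Run-through starts after Woodwind Mixing ends, so Woodwind Mixing has no further overlaps.
Dress Mixing starts before Strings Mixing ends → Strings Mixing and Dress Mixing overlap.
Rhythm Run-through starts after Strings Mixing ends, so Strings Mixing has no further overlaps.
Rhythm Run-through starts after Dress Mixing ends, so Dress Mixing has no further overlaps.
Sectional Block starts before Rhythm Run-through ends → Rhythm Run-through and Sectional Block overlap.
Woodwind Session starts before Rhythm Run-through ends → Rhythm Run-through and Woodwind Session overlap.
Rhythm Soundcheck starts before Rhythm Run-through ends → Rhythm Run-through and Rhythm Soundcheck overlap.
Woodwind Session starts before Sectional Block ends → Sectional Block and Woodwind Session overlap.
Rhythm Soundcheck starts before Sectional Block ends → Sectional Block and Rhythm Soundcheck overlap.
Rhythm Soundcheck starts before Woodwind Session ends → Woodwind Session and Rhythm Soundcheck overlap.

Dress Mixing & Strings Mixing, Dress Mixing & Woodwind Mixing, Rhythm Run-through & Rhythm Soundcheck, Rhythm Run-through & Sectional Block, Rhythm Run-through & Woodwind Session, Rhythm Soundcheck & Sectional Block, Rhythm Soundcheck & Woodwind Session, Sectional Block & Woodwind Session, Strings Mixing & Woodwind Mixing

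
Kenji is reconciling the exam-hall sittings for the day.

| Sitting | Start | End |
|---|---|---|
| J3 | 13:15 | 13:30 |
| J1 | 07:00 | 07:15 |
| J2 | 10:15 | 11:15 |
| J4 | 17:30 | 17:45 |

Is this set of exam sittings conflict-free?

Yes

Two intervals overlap when each starts before the other ends.
Sorted by start: J1, J2, J3, J4.
J2 starts after J1 ends, so J1 has no further overlaps.
J3 starts after J2 ends, so J2 has no further overlaps.
J4 starts after J3 ends.
Every pair is clear; the schedule has no overlaps.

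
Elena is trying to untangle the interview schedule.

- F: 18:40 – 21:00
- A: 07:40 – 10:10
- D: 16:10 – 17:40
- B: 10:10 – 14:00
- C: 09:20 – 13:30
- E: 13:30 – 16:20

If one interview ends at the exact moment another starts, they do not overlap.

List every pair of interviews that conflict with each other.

Sorted by start: A, C, B, E, D, F.
C starts before A ends → A and C overlap.
B starts exactly when A ends (back-to-back, no overlap) — done with A.
B starts before C ends → C and B overlap.
E starts exactly when C ends (back-to-back, no overlap) — done with C.
E starts before B ends → B and E overlap.
D starts after B ends — done with B.
D starts before E ends → E and D overlap.
F starts after E ends.
F starts after D ends.

A & C, B & C, B & E, D & E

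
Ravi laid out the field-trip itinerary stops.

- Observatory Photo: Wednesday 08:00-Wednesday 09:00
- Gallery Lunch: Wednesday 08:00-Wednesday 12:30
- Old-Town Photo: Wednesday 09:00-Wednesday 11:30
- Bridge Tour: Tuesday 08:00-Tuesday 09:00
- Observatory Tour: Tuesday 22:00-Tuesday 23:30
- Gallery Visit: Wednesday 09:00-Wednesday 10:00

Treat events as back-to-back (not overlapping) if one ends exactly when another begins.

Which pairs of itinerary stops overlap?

Sorted by start: Bridge Tour, Observatory Tour, Gallery Lunch, Observatory Photo, Gallery Visit, Old-Town Photo.
Observatory Tour starts after Bridge Tour ends, so Bridge Tour has no further overlaps.
Gallery Lunch starts after Observatory Tour ends, so Observatory Tour has no further overlaps.
Observatory Photo starts before Gallery Lunch ends → Gallery Lunch and Observatory Photo overlap.
Gallery Visit starts before Gallery Lunch ends → Gallery Lunch and Gallery Visit overlap.
Old-Town Photo starts before Gallery Lunch ends → Gallery Lunch and Old-Town Photo overlap.
Gallery Visit starts exactly when Observatory Photo ends (back-to-back, no overlap), so Observatory Photo has no further overlaps.
Old-Town Photo starts before Gallery Visit ends → Gallery Visit and Old-Town Photo overlap.

Gallery Lunch & Gallery Visit, Gallery Lunch & Observatory Photo, Gallery Lunch & Old-Town Photo, Gallery Visit & Old-Town Photo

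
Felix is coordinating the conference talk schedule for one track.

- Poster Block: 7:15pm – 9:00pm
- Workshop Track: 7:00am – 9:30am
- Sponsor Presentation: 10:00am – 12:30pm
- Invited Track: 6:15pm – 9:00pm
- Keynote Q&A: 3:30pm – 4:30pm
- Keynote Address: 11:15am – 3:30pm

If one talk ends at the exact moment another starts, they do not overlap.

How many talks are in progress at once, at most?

2

Sweep the timeline, counting +1 at each start and −1 at each end (ends before starts at a tie):
7:00am start Workshop Track → 1
9:30am end Workshop Track → 0
10:00am start Sponsor Presentation → 1
11:15am start Keynote Address → 2
12:30pm end Sponsor Presentation → 1
3:30pm end Keynote Address → 0
3:30pm start Keynote Q&A → 1
4:30pm end Keynote Q&A → 0
6:15pm start Invited Track → 1
7:15pm start Poster Block → 2
9:00pm end Invited Track → 1
9:00pm end Poster Block → 0
Peak is 2, at 11:15am (Keynote Address, Sponsor Presentation).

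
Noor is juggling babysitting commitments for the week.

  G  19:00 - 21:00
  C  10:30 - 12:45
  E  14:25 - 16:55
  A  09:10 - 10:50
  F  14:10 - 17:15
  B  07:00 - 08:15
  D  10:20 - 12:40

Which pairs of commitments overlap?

A & C, A & D, C & D, E & F

Check each pair: they overlap iff neither finishes before the other starts.
Sorted by start: B, A, D, C, F, E, G.
A starts after B ends — done with B.
D starts before A ends → A and D overlap.
C starts before A ends → A and C overlap.
F starts after A ends — done with A.
C starts before D ends → D and C overlap.
F starts after D ends — done with D.
F starts after C ends — done with C.
E starts before F ends → F and E overlap.
G starts after F ends.
G starts after E ends.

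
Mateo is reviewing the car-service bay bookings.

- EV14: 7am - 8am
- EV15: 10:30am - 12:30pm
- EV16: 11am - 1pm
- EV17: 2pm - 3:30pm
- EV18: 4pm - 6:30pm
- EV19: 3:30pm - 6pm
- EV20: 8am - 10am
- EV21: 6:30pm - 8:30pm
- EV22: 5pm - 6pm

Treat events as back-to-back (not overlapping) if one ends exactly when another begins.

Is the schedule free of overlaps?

Sorted by start: EV14, EV20, EV15, EV16, EV17, EV19, EV18, EV22, EV21.
EV20 starts exactly when EV14 ends (back-to-back, no overlap), so nothing later overlaps EV14 either.
EV15 starts after EV20 ends, so nothing later overlaps EV20 either.
EV16 starts before EV15 ends → EV15 and EV16 overlap.
That's a conflict, so the schedule is not conflict-free.

No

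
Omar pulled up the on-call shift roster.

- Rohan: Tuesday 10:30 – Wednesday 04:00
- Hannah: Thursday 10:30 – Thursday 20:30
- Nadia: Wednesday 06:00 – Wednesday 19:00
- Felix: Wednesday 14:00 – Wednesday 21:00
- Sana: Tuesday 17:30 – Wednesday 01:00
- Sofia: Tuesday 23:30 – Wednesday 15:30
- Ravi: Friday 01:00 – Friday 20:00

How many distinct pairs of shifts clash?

Check each pair: they overlap iff neither finishes before the other starts.
Sorted by start: Rohan, Sana, Sofia, Nadia, Felix, Hannah, Ravi.
Sana starts before Rohan ends → Rohan and Sana overlap.
Sofia starts before Rohan ends → Rohan and Sofia overlap.
Nadia starts after Rohan ends; Rohan is clear from here.
Sofia starts before Sana ends → Sana and Sofia overlap.
Nadia starts after Sana ends; Sana is clear from here.
Nadia starts before Sofia ends → Sofia and Nadia overlap.
Felix starts before Sofia ends → Sofia and Felix overlap.
Hannah starts after Sofia ends; Sofia is clear from here.
Felix starts before Nadia ends → Nadia and Felix overlap.
Hannah starts after Nadia ends; Nadia is clear from here.
Hannah starts after Felix ends; Felix is clear from here.
Ravi starts after Hannah ends.
Overlapping pairs: Felix & Nadia, Felix & Sofia, Nadia & Sofia, Rohan & Sana, Rohan & Sofia, Sana & Sofia — 6 in total.

6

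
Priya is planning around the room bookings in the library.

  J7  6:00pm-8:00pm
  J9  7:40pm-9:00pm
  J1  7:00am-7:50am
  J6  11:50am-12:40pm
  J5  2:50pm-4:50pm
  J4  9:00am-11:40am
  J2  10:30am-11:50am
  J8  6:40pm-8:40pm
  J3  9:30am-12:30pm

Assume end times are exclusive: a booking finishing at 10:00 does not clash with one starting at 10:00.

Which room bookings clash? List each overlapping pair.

J2 & J3, J2 & J4, J3 & J4, J3 & J6, J7 & J8, J7 & J9, J8 & J9

Sorted by start: J1, J4, J3, J2, J6, J5, J7, J8, J9.
J4 starts after J1 ends; J1 is clear from here.
J3 starts before J4 ends → J4 and J3 overlap.
J2 starts before J4 ends → J4 and J2 overlap.
J6 starts after J4 ends; J4 is clear from here.
J2 starts before J3 ends → J3 and J2 overlap.
J6 starts before J3 ends → J3 and J6 overlap.
J5 starts after J3 ends; J3 is clear from here.
J6 starts exactly when J2 ends (back-to-back, no overlap); J2 is clear from here.
J5 starts after J6 ends; J6 is clear from here.
J7 starts after J5 ends; J5 is clear from here.
J8 starts before J7 ends → J7 and J8 overlap.
J9 starts before J7 ends → J7 and J9 overlap.
J9 starts before J8 ends → J8 and J9 overlap.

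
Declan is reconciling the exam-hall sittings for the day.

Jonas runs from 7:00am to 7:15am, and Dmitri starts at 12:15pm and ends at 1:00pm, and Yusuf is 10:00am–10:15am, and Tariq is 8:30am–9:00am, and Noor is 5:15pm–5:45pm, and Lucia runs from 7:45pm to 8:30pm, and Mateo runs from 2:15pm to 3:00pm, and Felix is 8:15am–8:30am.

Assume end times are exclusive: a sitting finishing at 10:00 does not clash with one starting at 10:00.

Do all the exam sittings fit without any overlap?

Yes

Sorted by start: Jonas, Felix, Tariq, Yusuf, Dmitri, Mateo, Noor, Lucia.
Felix starts after Jonas ends; Jonas is clear from here.
Tariq starts exactly when Felix ends (back-to-back, no overlap); Felix is clear from here.
Yusuf starts after Tariq ends; Tariq is clear from here.
Dmitri starts after Yusuf ends; Yusuf is clear from here.
Mateo starts after Dmitri ends; Dmitri is clear from here.
Noor starts after Mateo ends; Mateo is clear from here.
Lucia starts after Noor ends.
Every pair is clear; the schedule has no overlaps.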